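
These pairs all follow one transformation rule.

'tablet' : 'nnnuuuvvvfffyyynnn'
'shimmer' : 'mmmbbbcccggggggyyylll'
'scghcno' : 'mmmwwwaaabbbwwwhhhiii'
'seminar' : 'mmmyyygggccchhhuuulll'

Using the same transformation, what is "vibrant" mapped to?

The rule is to shift every letter 6 places backward in the alphabet (wrapping around), then repeat every character 3 times.
On "vibrant": the first step gives "pcvluhn", and the second then gives "pppcccvvvllluuuhhhnnn".

pppcccvvvllluuuhhhnnn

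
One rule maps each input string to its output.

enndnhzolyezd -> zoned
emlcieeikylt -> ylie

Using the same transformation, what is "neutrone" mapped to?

Looking at the pairs, the operation is to sort the characters into reverse alphabetical order, then keep one character in every 3, starting at position 1 (positions 1st, 4th, 7th, ...).
Working it through for "neutrone": intermediate "utronnee", final "uoe".

uoe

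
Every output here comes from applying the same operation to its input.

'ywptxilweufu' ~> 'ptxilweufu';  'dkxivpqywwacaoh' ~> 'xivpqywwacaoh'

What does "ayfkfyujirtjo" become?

Each output is the input with this applied: delete the first 2 characters.
So "ayfkfyujirtjo" becomes "fkfyujirtjo".

fkfyujirtjo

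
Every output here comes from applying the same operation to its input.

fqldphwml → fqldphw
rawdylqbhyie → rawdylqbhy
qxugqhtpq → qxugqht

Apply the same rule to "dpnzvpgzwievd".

Rule — delete the last 2 characters.
So "dpnzvpgzwievd" becomes "dpnzvpgzwie".

dpnzvpgzwie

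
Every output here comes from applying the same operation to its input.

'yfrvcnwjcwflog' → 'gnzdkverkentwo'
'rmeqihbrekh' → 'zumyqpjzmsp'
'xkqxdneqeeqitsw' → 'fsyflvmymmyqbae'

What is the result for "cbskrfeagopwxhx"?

kjasznmiowxefpf

The rule is to shift every letter 8 places forward in the alphabet (wrapping around).
Applying that to "cbskrfeagopwxhx" gives "kjasznmiowxefpf".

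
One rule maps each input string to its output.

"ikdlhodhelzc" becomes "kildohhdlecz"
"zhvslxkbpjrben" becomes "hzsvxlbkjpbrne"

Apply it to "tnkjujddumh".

ntjkjuddmuh

The pattern: swap each adjacent pair of characters (1↔2, 3↔4, ...).
For "tnkjujddumh" the result is "ntjkjuddmuh".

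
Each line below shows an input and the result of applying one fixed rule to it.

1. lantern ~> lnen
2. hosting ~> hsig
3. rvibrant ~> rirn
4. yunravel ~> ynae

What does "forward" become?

Looking at the pairs, the operation is to keep every other character starting from the first (positions 1st, 3rd, 5th, ...).
On "forward" that produces "frad".

frad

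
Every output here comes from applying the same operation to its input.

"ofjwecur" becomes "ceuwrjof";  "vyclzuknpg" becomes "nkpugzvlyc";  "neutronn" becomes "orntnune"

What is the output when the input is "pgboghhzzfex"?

Each output is the input with this applied: move the last 3 characters to the front (rotate right by 3), then take characters alternately from the front and the back (1st, last, 2nd, 2nd-last, ...).
Starting from "pgboghhzzfex": after the first operation, "fexpgboghhzz"; after the second, "fzezxhphggbo".

fzezxhphggbo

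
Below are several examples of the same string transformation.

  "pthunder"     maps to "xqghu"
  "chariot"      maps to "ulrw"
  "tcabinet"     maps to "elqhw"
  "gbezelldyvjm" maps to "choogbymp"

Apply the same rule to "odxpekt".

In each case the input is transformed by: delete the first 3 characters, then shift every letter 3 places forward in the alphabet (wrapping around).
Starting from "odxpekt": after the first operation, "pekt"; after the second, "shnw".

shnw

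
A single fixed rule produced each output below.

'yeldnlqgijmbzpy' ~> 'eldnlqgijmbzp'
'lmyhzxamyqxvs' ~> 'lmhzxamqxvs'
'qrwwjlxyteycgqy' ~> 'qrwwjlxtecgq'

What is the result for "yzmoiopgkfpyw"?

The transformation: remove every "y".
Doing the same to "yzmoiopgkfpyw": "zmoiopgkfpw".

zmoiopgkfpw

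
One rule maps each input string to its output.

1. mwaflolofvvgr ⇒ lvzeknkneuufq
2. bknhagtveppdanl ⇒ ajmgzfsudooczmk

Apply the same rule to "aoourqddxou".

znntqpccwnt

Rule — shift every letter 1 place backward in the alphabet (wrapping around).
For "aoourqddxou" the result is "znntqpccwnt".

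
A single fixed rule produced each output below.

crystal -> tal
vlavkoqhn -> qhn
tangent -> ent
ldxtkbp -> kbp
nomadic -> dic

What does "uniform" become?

orm

What's happening: keep only the last 3 characters.
Applying that to "uniform" gives "orm".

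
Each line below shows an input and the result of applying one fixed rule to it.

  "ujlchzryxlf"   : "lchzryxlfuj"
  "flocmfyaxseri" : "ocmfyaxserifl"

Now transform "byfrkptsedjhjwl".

frkptsedjhjwlby

In each case the input is transformed by: move the first 2 characters to the end (rotate left by 2).
So "byfrkptsedjhjwl" becomes "frkptsedjhjwlby".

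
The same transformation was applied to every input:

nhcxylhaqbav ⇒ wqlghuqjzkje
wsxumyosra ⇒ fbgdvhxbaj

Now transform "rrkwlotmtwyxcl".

aatfuxcvcfhglu

The pattern: shift every letter 9 places forward in the alphabet (wrapping around).
Applying that to "rrkwlotmtwyxcl" gives "aatfuxcvcfhglu".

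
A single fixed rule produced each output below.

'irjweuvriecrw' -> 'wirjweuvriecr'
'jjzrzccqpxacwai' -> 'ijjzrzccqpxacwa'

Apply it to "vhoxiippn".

nvhoxiipp

The transformation: move the last character to the front.
On "vhoxiippn" that produces "nvhoxiipp".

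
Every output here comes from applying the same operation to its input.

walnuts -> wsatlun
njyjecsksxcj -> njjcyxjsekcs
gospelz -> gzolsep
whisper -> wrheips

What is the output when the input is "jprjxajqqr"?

jrpqrqjjxa

Rule — take characters alternately from the front and the back (1st, last, 2nd, 2nd-last, ...).
"jprjxajqqr" → "jrpqrqjjxa".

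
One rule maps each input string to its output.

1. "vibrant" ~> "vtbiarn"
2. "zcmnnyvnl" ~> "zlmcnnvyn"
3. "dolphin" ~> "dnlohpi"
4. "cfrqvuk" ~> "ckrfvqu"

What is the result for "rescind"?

rdseicn

What's happening: move the last character to the front, then swap each adjacent pair of characters (1↔2, 3↔4, ...).
On "rescind": the first step gives "drescin", and the second then gives "rdseicn".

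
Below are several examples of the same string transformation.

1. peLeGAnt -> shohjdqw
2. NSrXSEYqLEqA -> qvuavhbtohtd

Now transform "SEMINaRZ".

Looking at the pairs, the operation is to shift every letter 3 places forward in the alphabet (wrapping around), then convert every letter to lowercase.
On "SEMINaRZ": the first step gives "VHPLQdUC", and the second then gives "vhplqduc".

vhplqduc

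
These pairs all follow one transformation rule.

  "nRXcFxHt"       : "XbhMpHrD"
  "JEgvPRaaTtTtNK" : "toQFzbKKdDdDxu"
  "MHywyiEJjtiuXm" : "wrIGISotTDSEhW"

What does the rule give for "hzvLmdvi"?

RJFvWNFS

Rule — flip the case of every letter, then shift every letter 10 places forward in the alphabet (wrapping around).
For "hzvLmdvi", step one produces "HZVlMDVI"; step two turns that into "RJFvWNFS".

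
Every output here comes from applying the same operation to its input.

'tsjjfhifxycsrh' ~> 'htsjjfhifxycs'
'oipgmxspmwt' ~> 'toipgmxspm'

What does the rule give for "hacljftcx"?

Rule — move the last 2 characters to the front (rotate right by 2), then delete the first character.
Starting from "hacljftcx": after the first operation, "cxhacljft"; after the second, "xhacljft".

xhacljft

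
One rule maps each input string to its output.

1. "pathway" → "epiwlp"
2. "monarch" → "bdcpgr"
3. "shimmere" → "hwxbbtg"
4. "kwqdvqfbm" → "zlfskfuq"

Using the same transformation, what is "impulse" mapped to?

In each case the input is transformed by: delete the last character, then shift every letter 11 places backward in the alphabet (wrapping around).
For "impulse" the result is "xbejah".
(Check on "pathway": → "pathwa" → "epiwlp" ✓)

xbejah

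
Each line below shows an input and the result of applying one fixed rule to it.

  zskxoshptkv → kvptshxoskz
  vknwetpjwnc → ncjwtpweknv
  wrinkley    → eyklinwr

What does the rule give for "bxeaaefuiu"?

Looking at the pairs, the operation is to reverse the string, then swap each adjacent pair of characters (1↔2, 3↔4, ...).
Working it through for "bxeaaefuiu": intermediate "uiufeaaexb", final "iufuaeeabx".

iufuaeeabx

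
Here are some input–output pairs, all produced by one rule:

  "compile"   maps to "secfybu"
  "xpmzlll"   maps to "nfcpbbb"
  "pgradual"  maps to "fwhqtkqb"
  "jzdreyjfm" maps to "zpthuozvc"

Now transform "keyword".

auomeht

Rule — shift every letter 10 places backward in the alphabet (wrapping around).
Doing the same to "keyword": "auomeht".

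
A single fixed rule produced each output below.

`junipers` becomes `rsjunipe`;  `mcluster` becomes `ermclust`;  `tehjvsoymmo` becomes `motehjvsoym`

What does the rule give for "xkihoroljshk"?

hkxkihoroljs

In each case the input is transformed by: move the last 2 characters to the front (rotate right by 2).
So "xkihoroljshk" becomes "hkxkihoroljs".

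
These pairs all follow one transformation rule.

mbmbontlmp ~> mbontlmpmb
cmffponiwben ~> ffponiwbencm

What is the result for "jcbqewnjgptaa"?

bqewnjgptaajc

In each case the input is transformed by: move the first 2 characters to the end (rotate left by 2).
"jcbqewnjgptaa" → "bqewnjgptaajc".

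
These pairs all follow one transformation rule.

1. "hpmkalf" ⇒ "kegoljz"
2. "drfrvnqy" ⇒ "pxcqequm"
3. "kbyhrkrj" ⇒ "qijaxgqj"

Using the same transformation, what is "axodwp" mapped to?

Looking at the pairs, the operation is to shift every letter 1 place backward in the alphabet (wrapping around), then move the last 2 characters to the front (rotate right by 2).
"axodwp" → "zwncvo" → "vozwnc".

vozwnc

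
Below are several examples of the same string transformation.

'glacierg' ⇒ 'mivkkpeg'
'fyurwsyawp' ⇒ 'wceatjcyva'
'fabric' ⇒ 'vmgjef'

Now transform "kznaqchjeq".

glniuodreu

The transformation: swap the front and back halves of the string, then shift every letter 4 places forward in the alphabet (wrapping around).
Applying both steps to "kznaqchjeq": "chjeqkznaq", then "glniuodreu".
(Check on "fyurwsyawp": → "syawpfyurw" → "wceatjcyva" ✓)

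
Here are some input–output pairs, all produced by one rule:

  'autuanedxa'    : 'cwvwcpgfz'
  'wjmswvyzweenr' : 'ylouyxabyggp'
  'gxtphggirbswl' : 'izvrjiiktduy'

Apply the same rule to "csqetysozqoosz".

eusgvauqbsqqu

What's happening: shift every letter 2 places forward in the alphabet (wrapping around), then delete the last character.
For "csqetysozqoosz", step one produces "eusgvauqbsqqub"; step two turns that into "eusgvauqbsqqu".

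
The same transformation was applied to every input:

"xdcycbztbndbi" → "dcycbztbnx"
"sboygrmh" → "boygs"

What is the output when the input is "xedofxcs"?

What's happening: delete the last 3 characters, then move the first character to the end.
"xedofxcs" → "xedof" → "edofx".

edofx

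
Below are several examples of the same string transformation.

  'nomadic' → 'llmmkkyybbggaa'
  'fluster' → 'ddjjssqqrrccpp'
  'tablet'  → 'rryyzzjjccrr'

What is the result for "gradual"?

Rule — shift every letter 2 places backward in the alphabet (wrapping around), then double every character.
"gradual" → "epybsyj" → "eeppyybbssyyjj".
(Check on "fluster": → "djsqrcp" → "ddjjssqqrrccpp" ✓)

eeppyybbssyyjj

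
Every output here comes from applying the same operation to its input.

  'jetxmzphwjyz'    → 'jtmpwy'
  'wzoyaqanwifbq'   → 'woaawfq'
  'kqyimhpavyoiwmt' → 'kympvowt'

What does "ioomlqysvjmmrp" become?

iolyvmr

In each case the input is transformed by: keep every other character starting from the first (positions 1st, 3rd, 5th, ...).
"ioomlqysvjmmrp" → "iolyvmr".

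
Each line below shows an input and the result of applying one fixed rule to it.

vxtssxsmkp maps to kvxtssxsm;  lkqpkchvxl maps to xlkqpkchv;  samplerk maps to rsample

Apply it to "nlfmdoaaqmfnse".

The pattern: delete the last character, then move the last character to the front.
Doing the same to "nlfmdoaaqmfnse": "snlfmdoaaqmfn".

snlfmdoaaqmfn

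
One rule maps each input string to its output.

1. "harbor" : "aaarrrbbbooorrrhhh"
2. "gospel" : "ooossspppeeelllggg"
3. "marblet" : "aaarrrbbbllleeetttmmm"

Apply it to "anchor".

nnnccchhhooorrraaa

The transformation: repeat every character 3 times, then move the first 3 characters to the end (rotate left by 3).
On "anchor": the first step gives "aaannnccchhhooorrr", and the second then gives "nnnccchhhooorrraaa".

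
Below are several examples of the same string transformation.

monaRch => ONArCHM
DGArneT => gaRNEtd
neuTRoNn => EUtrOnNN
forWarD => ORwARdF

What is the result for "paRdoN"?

ArDOnP

The rule is to flip the case of every letter, then move the first character to the end.
On "paRdoN": the first step gives "PArDOn", and the second then gives "ArDOnP".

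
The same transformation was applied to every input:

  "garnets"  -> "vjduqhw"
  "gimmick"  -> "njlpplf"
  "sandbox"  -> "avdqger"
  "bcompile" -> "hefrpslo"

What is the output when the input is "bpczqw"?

The transformation: move the last character to the front, then shift every letter 3 places forward in the alphabet (wrapping around).
Applying that to "bpczqw" gives "zesfct".

zesfct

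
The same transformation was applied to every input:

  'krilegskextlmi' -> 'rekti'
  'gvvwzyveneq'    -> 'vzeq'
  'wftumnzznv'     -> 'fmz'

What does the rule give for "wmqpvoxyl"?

mvy

Looking at the pairs, the operation is to keep one character in every 3, starting at position 2 (positions 2nd, 5th, 8th, ...).
Doing the same to "wmqpvoxyl": "mvy".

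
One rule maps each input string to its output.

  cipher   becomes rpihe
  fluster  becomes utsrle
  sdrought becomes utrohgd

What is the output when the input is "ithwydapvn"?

ywvtpnhda

The rule is to delete the first character, then sort the characters into reverse alphabetical order.
For "ithwydapvn", step one produces "thwydapvn"; step two turns that into "ywvtpnhda".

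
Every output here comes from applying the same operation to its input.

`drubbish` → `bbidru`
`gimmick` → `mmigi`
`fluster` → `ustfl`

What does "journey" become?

The pattern: delete the last 2 characters, then move the last 3 characters to the front (rotate right by 3).
On "journey": the first step gives "journ", and the second then gives "urnjo".

urnjo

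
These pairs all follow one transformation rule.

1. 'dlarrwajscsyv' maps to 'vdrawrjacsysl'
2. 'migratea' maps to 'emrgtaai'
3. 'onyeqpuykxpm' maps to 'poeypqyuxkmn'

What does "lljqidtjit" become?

What's happening: swap each adjacent pair of characters (1↔2, 3↔4, ...), then swap the first and last characters.
On "lljqidtjit": the first step gives "llqjdijtti", and the second then gives "ilqjdijttl".

ilqjdijttl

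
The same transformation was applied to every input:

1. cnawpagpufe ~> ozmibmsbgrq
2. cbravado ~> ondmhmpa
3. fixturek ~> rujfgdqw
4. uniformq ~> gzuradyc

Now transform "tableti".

fmnxqfu

Rule — shift every letter 12 places forward in the alphabet (wrapping around).
"tableti" → "fmnxqfu".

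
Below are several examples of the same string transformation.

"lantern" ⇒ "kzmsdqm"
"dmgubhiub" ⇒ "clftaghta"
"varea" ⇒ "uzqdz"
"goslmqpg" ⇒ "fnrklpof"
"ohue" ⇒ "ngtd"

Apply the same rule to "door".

cnnq

Rule — shift every letter 1 place backward in the alphabet (wrapping around).
On "door" that produces "cnnq".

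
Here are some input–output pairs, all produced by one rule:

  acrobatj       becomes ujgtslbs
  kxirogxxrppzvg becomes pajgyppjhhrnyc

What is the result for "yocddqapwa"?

What's happening: move the first character to the end, then shift every letter 8 places backward in the alphabet (wrapping around).
On "yocddqapwa": the first step gives "ocddqapway", and the second then gives "guvvishosq".

guvvishosq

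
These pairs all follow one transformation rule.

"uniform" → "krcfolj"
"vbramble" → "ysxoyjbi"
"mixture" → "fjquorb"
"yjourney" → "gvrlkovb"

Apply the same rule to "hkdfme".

hecabj

The transformation: shift every letter 3 places backward in the alphabet (wrapping around), then swap each adjacent pair of characters (1↔2, 3↔4, ...).
Applying both steps to "hkdfme": "ehacjb", then "hecabj".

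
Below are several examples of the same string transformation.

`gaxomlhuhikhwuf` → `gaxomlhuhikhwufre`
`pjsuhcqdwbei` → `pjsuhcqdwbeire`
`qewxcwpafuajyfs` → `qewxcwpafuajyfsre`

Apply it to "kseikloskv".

The rule is to append "re".
So "kseikloskv" becomes "kseikloskvre".

kseikloskvre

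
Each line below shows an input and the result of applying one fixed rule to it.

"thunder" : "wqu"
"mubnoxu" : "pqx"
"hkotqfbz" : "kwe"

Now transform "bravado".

eyr

The transformation: shift every letter 3 places forward in the alphabet (wrapping around), then keep one character in every 3, starting at position 1 (positions 1st, 4th, 7th, ...).
Starting from "bravado": after the first operation, "eudydgr"; after the second, "eyr".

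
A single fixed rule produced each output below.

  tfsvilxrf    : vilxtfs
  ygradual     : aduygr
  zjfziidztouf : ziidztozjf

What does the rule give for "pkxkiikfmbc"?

Each output is the input with this applied: delete the last 2 characters, then move the first 3 characters to the end (rotate left by 3).
"pkxkiikfmbc" → "kiikfmpkx".
(Check on "ygradual": → "ygradu" → "aduygr" ✓)

kiikfmpkx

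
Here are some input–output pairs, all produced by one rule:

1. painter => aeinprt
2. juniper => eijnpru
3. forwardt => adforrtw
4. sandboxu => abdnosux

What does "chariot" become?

The pattern: sort the characters into alphabetical order.
"chariot" → "achiort".

achiort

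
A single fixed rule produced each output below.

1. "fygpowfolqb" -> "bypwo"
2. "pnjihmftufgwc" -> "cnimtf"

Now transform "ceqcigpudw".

wecgu

The pattern: move the last 2 characters to the front (rotate right by 2), then keep every other character starting from the second (positions 2nd, 4th, 6th, ...).
Applying that to "ceqcigpudw" gives "wecgu".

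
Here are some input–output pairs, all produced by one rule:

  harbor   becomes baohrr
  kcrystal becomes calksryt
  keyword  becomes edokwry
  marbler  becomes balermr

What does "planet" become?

eanltp

The rule is to sort the characters into alphabetical order, then swap each adjacent pair of characters (1↔2, 3↔4, ...).
For "planet", step one produces "aelnpt"; step two turns that into "eanltp".
(Check on "kcrystal": → "acklrsty" → "calksryt" ✓)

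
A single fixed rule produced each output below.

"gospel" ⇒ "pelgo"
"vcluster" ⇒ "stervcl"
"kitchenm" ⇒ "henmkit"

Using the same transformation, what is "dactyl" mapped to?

What's happening: swap the front and back halves of the string, then delete the last character.
For "dactyl", step one produces "tyldac"; step two turns that into "tylda".

tylda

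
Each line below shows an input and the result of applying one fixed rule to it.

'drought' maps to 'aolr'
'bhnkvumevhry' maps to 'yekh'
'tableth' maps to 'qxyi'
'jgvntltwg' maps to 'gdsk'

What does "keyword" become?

hbvt

Rule — shift every letter 3 places backward in the alphabet (wrapping around), then keep only the first 4 characters.
Starting from "keyword": after the first operation, "hbvtloa"; after the second, "hbvt".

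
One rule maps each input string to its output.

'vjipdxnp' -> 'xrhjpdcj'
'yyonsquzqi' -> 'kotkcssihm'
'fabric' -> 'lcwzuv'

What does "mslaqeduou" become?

yxoiogmfuk

The pattern: swap the front and back halves of the string, then shift every letter 6 places backward in the alphabet (wrapping around).
Applying both steps to "mslaqeduou": "eduoumslaq", then "yxoiogmfuk".
(Check on "fabric": → "ricfab" → "lcwzuv" ✓)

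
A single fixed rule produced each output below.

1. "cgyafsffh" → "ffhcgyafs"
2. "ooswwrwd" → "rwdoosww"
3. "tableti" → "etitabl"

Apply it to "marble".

Each output is the input with this applied: move the last 3 characters to the front (rotate right by 3).
Applying that to "marble" gives "blemar".

blemar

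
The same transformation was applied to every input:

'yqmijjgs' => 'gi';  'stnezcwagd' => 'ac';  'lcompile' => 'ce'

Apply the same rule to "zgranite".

The rule is to sort the characters into alphabetical order, then keep only the first 2 characters.
Working it through for "zgranite": intermediate "aeginrtz", final "ae".

ae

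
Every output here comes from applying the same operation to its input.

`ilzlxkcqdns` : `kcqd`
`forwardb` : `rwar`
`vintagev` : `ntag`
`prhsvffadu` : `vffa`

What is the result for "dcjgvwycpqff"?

ycpq

The transformation: delete the last 2 characters, then keep only the last 4 characters.
On "dcjgvwycpqff": the first step gives "dcjgvwycpq", and the second then gives "ycpq".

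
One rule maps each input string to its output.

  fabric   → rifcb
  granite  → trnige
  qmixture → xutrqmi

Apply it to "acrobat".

trocba

The rule is to sort the characters into reverse alphabetical order, then delete the last character.
"acrobat" → "trocbaa" → "trocba".
(Check on "fabric": → "rifcba" → "rifcb" ✓)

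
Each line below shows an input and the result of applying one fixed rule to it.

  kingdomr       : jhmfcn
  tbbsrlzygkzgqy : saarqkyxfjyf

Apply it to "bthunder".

Looking at the pairs, the operation is to shift every letter 1 place backward in the alphabet (wrapping around), then delete the last 2 characters.
Starting from "bthunder": after the first operation, "asgtmcdq"; after the second, "asgtmc".

asgtmc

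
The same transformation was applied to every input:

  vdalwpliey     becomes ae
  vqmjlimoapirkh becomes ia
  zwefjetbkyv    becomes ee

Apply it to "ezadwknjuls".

au

The pattern: keep one character in every 3, starting at position 3 (positions 3rd, 6th, 9th, ...), then keep only the vowels.
Working it through for "ezadwknjuls": intermediate "aku", final "au".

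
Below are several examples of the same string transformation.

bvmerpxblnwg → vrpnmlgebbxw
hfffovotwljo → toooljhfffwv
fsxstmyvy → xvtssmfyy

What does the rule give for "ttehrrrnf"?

Rule — sort the characters into reverse alphabetical order, then move the first 2 characters to the end (rotate left by 2).
Applying both steps to "ttehrrrnf": "ttrrrnhfe", then "rrrnhfett".

rrrnhfett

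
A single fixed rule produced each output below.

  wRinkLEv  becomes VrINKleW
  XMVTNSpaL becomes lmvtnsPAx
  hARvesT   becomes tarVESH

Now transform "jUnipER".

Rule — flip the case of every letter, then swap the first and last characters.
Working it through for "jUnipER": intermediate "JuNIPer", final "ruNIPeJ".
(Check on "wRinkLEv": → "WrINKleV" → "VrINKleW" ✓)

ruNIPeJ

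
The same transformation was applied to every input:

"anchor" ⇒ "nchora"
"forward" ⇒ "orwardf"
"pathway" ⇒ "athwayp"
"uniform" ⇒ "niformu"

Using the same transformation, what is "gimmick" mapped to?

immickg

The transformation: move the first character to the end.
On "gimmick" that produces "immickg".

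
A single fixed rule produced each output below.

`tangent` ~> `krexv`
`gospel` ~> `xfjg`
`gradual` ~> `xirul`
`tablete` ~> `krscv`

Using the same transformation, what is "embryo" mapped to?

vdsi

What's happening: shift every letter 9 places backward in the alphabet (wrapping around), then delete the last 2 characters.
For "embryo", step one produces "vdsipf"; step two turns that into "vdsi".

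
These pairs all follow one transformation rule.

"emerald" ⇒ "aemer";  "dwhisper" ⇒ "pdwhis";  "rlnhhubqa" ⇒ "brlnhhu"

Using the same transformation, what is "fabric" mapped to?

rfab

What's happening: delete the last 2 characters, then move the last character to the front.
On "fabric": the first step gives "fabr", and the second then gives "rfab".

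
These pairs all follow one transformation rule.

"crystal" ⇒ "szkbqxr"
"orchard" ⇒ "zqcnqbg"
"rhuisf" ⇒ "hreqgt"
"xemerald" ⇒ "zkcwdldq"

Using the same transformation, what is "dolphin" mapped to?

ghmcnko

In each case the input is transformed by: move the last 3 characters to the front (rotate right by 3), then shift every letter 1 place backward in the alphabet (wrapping around).
For "dolphin" the result is "ghmcnko".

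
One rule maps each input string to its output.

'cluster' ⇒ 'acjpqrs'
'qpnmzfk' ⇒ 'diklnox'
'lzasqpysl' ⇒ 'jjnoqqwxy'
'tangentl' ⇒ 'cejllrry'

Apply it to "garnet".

What's happening: shift every letter 2 places backward in the alphabet (wrapping around), then sort the characters into alphabetical order.
"garnet" → "eyplcr" → "celpry".

celpry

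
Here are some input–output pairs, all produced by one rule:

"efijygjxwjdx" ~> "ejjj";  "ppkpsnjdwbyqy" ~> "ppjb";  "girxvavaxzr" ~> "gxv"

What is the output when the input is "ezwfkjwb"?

The pattern: move the last 2 characters to the front (rotate right by 2), then keep one character in every 3, starting at position 3 (positions 3rd, 6th, 9th, ...).
Applying both steps to "ezwfkjwb": "wbezwfkj", then "ef".
(Check on "ppkpsnjdwbyqy": → "qyppkpsnjdwby" → "ppjb" ✓)

ef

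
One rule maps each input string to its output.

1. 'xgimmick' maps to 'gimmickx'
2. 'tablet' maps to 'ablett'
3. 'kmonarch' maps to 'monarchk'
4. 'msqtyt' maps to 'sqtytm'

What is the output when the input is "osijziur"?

sijziuro

Rule — move the first character to the end.
"osijziur" → "sijziuro".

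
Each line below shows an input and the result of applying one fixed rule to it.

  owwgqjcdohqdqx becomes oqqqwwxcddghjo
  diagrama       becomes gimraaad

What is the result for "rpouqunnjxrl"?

qrruuxjlnnop

Each output is the input with this applied: sort the characters into alphabetical order, then swap the front and back halves of the string.
Applying that to "rpouqunnjxrl" gives "qrruuxjlnnop".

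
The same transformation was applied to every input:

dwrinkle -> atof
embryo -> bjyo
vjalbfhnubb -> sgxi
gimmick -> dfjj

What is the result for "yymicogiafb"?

Rule — shift every letter 3 places backward in the alphabet (wrapping around), then keep only the first 4 characters.
Applying both steps to "yymicogiafb": "vvjfzldfxcy", then "vvjf".

vvjf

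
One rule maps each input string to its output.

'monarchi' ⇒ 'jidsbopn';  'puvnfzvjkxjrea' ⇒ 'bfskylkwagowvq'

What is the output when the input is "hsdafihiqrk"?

lsrjijgbeti

In each case the input is transformed by: reverse the string, then shift every letter 1 place forward in the alphabet (wrapping around).
Starting from "hsdafihiqrk": after the first operation, "krqihifadsh"; after the second, "lsrjijgbeti".
(Check on "puvnfzvjkxjrea": → "aerjxkjvzfnvup" → "bfskylkwagowvq" ✓)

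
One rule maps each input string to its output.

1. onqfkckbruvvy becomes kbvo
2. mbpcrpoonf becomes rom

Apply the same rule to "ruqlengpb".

epu

The pattern: move the first 2 characters to the end (rotate left by 2), then keep one character in every 3, starting at position 3 (positions 3rd, 6th, 9th, ...).
On "ruqlengpb": the first step gives "qlengpbru", and the second then gives "epu".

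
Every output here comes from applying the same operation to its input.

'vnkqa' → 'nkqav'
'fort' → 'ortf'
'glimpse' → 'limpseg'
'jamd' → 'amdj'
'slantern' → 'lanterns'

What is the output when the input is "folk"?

olkf

Each output is the input with this applied: move the first character to the end.
Doing the same to "folk": "olkf".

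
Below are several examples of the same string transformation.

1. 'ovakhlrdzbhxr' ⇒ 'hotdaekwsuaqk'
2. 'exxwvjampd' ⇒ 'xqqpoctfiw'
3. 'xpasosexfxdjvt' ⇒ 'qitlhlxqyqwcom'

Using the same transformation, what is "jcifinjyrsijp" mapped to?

Looking at the pairs, the operation is to shift every letter 7 places backward in the alphabet (wrapping around).
For "jcifinjyrsijp" the result is "cvbybgcrklbci".

cvbybgcrklbci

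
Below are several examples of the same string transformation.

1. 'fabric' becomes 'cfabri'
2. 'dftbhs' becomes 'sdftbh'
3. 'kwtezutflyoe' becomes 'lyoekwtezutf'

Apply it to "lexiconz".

In each case the input is transformed by: swap the front and back halves of the string, then move the first 2 characters to the end (rotate left by 2).
Applying both steps to "lexiconz": "conzlexi", then "nzlexico".

nzlexico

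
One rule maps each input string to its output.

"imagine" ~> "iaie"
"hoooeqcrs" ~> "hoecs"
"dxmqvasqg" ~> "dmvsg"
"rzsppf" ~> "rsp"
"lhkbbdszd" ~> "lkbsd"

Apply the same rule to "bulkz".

blz

Each output is the input with this applied: keep every other character starting from the first (positions 1st, 3rd, 5th, ...).
On "bulkz" that produces "blz".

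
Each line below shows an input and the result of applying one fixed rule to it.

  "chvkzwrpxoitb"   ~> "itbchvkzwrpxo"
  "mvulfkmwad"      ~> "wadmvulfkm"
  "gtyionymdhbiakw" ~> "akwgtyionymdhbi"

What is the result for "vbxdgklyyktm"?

Looking at the pairs, the operation is to move the last 3 characters to the front (rotate right by 3).
"vbxdgklyyktm" → "ktmvbxdgklyy".

ktmvbxdgklyy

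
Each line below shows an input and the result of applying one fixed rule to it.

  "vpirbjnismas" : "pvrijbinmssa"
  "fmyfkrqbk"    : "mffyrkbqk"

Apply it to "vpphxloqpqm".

pvhplxqoqpm

The rule is to swap each adjacent pair of characters (1↔2, 3↔4, ...).
Doing the same to "vpphxloqpqm": "pvhplxqoqpm".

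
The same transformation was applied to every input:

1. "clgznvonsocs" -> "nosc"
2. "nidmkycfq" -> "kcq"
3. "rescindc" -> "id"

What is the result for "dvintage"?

The pattern: delete the first 3 characters, then keep every other character starting from the second (positions 2nd, 4th, 6th, ...).
Doing the same to "dvintage": "tg".
(Check on "nidmkycfq": → "mkycfq" → "kcq" ✓)

tg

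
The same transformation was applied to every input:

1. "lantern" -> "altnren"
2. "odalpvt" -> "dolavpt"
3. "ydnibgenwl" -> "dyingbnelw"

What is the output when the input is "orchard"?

rohcrad

What's happening: swap each adjacent pair of characters (1↔2, 3↔4, ...).
So "orchard" becomes "rohcrad".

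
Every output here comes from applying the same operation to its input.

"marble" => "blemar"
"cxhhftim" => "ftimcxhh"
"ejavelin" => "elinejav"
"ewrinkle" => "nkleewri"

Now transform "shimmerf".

merfshim

Rule — swap the front and back halves of the string.
"shimmerf" → "merfshim".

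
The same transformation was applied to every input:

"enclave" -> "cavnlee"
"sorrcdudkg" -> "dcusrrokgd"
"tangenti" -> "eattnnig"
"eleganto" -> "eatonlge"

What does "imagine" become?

Looking at the pairs, the operation is to sort the characters into reverse alphabetical order, then move the last 2 characters to the front (rotate right by 2).
Starting from "imagine": after the first operation, "nmiigea"; after the second, "eanmiig".

eanmiig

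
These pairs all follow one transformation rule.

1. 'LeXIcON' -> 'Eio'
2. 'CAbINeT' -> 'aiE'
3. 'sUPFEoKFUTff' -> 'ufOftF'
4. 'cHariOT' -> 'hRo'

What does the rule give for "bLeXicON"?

Rule — keep every other character starting from the second (positions 2nd, 4th, 6th, ...), then flip the case of every letter.
For "bLeXicON" the result is "lxCn".
(Check on "LeXIcON": → "eIO" → "Eio" ✓)

lxCn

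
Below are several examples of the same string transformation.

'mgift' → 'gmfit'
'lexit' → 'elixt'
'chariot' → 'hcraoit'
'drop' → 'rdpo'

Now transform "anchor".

nahcro

Each output is the input with this applied: swap each adjacent pair of characters (1↔2, 3↔4, ...).
"anchor" → "nahcro".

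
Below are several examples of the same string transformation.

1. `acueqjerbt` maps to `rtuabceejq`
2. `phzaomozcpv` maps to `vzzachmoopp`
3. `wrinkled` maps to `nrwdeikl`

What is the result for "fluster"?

stueflr

Rule — sort the characters into alphabetical order, then move the last 3 characters to the front (rotate right by 3).
On "fluster": the first step gives "eflrstu", and the second then gives "stueflr".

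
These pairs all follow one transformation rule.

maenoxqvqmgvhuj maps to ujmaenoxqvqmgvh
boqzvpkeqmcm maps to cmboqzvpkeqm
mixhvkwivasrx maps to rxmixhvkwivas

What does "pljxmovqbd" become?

The pattern: move the last 2 characters to the front (rotate right by 2).
Doing the same to "pljxmovqbd": "bdpljxmovq".

bdpljxmovq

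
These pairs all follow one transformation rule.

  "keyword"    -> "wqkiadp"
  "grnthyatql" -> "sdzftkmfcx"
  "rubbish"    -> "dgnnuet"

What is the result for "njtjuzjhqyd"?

The transformation: shift every letter 12 places forward in the alphabet (wrapping around).
For "njtjuzjhqyd" the result is "zvfvglvtckp".

zvfvglvtckp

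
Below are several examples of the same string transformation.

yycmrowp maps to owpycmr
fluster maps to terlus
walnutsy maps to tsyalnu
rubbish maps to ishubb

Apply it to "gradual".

Rule — delete the first character, then move the last 3 characters to the front (rotate right by 3).
Working it through for "gradual": intermediate "radual", final "ualrad".
(Check on "yycmrowp": → "ycmrowp" → "owpycmr" ✓)

ualrad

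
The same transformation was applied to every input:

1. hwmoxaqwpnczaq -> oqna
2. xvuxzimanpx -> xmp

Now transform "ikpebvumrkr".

euk

Each output is the input with this applied: delete the first character, then keep one character in every 3, starting at position 3 (positions 3rd, 6th, 9th, ...).
Applying both steps to "ikpebvumrkr": "kpebvumrkr", then "euk".
(Check on "hwmoxaqwpnczaq": → "wmoxaqwpnczaq" → "oqna" ✓)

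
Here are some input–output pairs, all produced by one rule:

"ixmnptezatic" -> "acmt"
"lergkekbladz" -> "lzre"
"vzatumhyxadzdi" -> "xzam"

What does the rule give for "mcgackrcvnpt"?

vtgk

Each output is the input with this applied: keep one character in every 3, starting at position 3 (positions 3rd, 6th, 9th, ...), then move the last 2 characters to the front (rotate right by 2).
"mcgackrcvnpt" → "gkvt" → "vtgk".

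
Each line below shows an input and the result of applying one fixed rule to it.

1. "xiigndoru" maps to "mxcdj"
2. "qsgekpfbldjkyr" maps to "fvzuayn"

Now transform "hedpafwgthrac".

wspligr

The pattern: keep every other character starting from the first (positions 1st, 3rd, 5th, ...), then shift every letter 11 places backward in the alphabet (wrapping around).
Applying both steps to "hedpafwgthrac": "hdawtrc", then "wspligr".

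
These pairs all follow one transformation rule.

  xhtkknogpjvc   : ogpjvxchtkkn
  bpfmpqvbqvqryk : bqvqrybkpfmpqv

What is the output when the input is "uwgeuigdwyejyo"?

dwyejyuowgeuig

Rule — swap the first and last characters, then swap the front and back halves of the string.
Applying both steps to "uwgeuigdwyejyo": "owgeuigdwyejyu", then "dwyejyuowgeuig".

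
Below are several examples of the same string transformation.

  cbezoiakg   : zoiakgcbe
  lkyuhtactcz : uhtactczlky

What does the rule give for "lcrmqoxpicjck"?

mqoxpicjcklcr

Looking at the pairs, the operation is to move the first 3 characters to the end (rotate left by 3).
"lcrmqoxpicjck" → "mqoxpicjcklcr".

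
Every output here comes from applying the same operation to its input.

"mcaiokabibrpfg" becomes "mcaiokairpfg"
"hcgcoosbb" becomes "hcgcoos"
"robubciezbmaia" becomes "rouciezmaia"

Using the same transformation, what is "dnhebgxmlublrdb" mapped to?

dnhegxmlulrd

The rule is to remove every "b".
Doing the same to "dnhebgxmlublrdb": "dnhegxmlulrd".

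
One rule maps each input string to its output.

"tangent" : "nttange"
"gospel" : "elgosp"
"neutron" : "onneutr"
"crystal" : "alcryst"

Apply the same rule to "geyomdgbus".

usgeyomdgb

In each case the input is transformed by: move the last 2 characters to the front (rotate right by 2).
Doing the same to "geyomdgbus": "usgeyomdgb".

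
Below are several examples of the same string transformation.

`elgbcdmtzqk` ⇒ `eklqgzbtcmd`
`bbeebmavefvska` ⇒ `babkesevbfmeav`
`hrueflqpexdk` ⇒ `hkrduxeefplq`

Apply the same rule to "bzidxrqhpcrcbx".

bxzbicdrxcrpqh

The transformation: take characters alternately from the front and the back (1st, last, 2nd, 2nd-last, ...).
On "bzidxrqhpcrcbx" that produces "bxzbicdrxcrpqh".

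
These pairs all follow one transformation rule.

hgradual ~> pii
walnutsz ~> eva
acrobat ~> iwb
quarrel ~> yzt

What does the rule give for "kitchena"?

The rule is to keep one character in every 3, starting at position 1 (positions 1st, 4th, 7th, ...), then shift every letter 8 places forward in the alphabet (wrapping around).
Starting from "kitchena": after the first operation, "kcn"; after the second, "skv".

skv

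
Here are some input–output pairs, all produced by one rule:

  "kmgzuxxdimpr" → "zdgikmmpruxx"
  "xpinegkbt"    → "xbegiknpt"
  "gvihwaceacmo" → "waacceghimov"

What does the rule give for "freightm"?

tefghimr

Rule — sort the characters into alphabetical order, then move the last character to the front.
Applying both steps to "freightm": "efghimrt", then "tefghimr".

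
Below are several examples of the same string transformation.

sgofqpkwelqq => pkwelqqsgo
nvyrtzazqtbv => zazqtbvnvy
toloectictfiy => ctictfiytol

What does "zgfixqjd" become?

qjdzgf

In each case the input is transformed by: move the first 3 characters to the end (rotate left by 3), then delete the first 2 characters.
For "zgfixqjd", step one produces "ixqjdzgf"; step two turns that into "qjdzgf".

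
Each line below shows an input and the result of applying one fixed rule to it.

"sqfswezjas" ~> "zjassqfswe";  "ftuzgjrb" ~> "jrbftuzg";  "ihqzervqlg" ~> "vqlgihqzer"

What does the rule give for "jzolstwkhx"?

The pattern: move the first character to the end, then swap the front and back halves of the string.
"jzolstwkhx" → "zolstwkhxj" → "wkhxjzolst".

wkhxjzolst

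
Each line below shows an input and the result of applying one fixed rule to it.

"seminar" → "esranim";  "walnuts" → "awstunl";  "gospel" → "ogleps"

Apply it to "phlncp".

hppcnl

Each output is the input with this applied: move the first 2 characters to the end (rotate left by 2), then reverse the string.
Applying that to "phlncp" gives "hppcnl".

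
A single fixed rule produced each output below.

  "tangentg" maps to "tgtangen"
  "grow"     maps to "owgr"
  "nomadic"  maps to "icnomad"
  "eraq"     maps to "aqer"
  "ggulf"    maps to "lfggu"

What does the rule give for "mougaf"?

What's happening: move the last 2 characters to the front (rotate right by 2).
"mougaf" → "afmoug".

afmoug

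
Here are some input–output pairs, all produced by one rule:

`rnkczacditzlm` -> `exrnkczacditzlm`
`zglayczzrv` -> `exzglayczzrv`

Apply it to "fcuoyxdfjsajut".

exfcuoyxdfjsajut

The transformation: prepend "ex".
"fcuoyxdfjsajut" → "exfcuoyxdfjsajut".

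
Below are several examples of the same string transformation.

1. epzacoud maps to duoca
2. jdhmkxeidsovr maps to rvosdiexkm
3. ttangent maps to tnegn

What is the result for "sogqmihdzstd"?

dtszdhimq

The transformation: delete the first 3 characters, then reverse the string.
Starting from "sogqmihdzstd": after the first operation, "qmihdzstd"; after the second, "dtszdhimq".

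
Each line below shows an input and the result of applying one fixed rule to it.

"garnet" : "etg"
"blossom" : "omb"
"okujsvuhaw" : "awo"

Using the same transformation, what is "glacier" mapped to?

erg

The rule is to move the first character to the end, then keep only the last 3 characters.
Working it through for "glacier": intermediate "lacierg", final "erg".
(Check on "blossom": → "lossomb" → "omb" ✓)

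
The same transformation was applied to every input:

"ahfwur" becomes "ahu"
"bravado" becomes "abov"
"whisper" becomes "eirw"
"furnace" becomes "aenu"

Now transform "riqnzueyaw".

What's happening: sort the characters into alphabetical order, then keep every other character starting from the first (positions 1st, 3rd, 5th, ...).
Applying both steps to "riqnzueyaw": "aeinqruwyz", then "aiquy".

aiquy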